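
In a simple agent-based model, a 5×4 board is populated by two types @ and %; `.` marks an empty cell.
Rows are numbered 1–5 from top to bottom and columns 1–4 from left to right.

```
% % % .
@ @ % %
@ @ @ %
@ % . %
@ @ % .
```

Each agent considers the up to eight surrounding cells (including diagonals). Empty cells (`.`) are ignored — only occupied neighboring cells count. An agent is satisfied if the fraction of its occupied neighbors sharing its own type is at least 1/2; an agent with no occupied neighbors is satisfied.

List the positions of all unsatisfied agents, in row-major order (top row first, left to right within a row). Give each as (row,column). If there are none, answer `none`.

(1,1), (3,3), (4,2)

Row 1: (1,1)% 1/3 unhappy · (1,2)% 3/5 ok · (1,3)% 3/4 ok
Row 2: (2,1)@ 3/5 ok · (2,2)@ 4/8 ok · (2,3)% 4/7 ok · (2,4)% 3/4 ok
Row 3: (3,1)@ 4/5 ok · (3,2)@ 5/7 ok · (3,3)@ 2/7 unhappy · (3,4)% 3/4 ok
Row 4: (4,1)@ 4/5 ok · (4,2)% 1/7 unhappy · (4,4)% 2/3 ok
Row 5: (5,1)@ 2/3 ok · (5,2)@ 2/4 ok · (5,3)% 2/3 ok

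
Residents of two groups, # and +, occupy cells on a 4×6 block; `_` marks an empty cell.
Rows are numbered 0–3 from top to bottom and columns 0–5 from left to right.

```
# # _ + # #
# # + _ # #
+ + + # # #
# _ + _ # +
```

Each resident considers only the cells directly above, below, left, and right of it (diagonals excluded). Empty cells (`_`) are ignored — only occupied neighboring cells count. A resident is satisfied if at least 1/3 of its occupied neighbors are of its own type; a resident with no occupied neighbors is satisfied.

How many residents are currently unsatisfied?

3

Row 0: (0,0)# 2/2 ok · (0,1)# 2/2 ok · (0,3)+ 0/1 unhappy · (0,4)# 2/3 ok · (0,5)# 2/2 ok
Row 1: (1,0)# 2/3 ok · (1,1)# 2/4 ok · (1,2)+ 1/2 ok · (1,4)# 3/3 ok · (1,5)# 3/3 ok
Row 2: (2,0)+ 1/3 ok · (2,1)+ 2/3 ok · (2,2)+ 3/4 ok · (2,3)# 1/2 ok · (2,4)# 4/4 ok · (2,5)# 2/3 ok
Row 3: (3,0)# 0/1 unhappy · (3,2)+ 1/1 ok · (3,4)# 1/2 ok · (3,5)+ 0/2 unhappy
Unsatisfied: (0,3), (3,0), (3,5) — 3 in total.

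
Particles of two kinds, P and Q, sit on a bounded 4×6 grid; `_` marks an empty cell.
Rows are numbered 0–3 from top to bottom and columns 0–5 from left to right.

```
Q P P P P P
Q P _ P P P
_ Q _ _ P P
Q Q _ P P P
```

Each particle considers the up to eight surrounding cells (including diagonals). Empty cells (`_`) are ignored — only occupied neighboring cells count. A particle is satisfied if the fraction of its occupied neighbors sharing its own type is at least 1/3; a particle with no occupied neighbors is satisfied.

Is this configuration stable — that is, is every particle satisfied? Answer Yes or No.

Yes

(0,0)Q 1/3 ✓
(0,1)P 2/4 ✓
(0,2)P 4/4 ✓
(0,3)P 4/4 ✓
(0,4)P 5/5 ✓
(0,5)P 3/3 ✓
(1,0)Q 2/4 ✓
(1,1)P 2/5 ✓
(1,3)P 5/5 ✓
(1,4)P 7/7 ✓
(1,5)P 5/5 ✓
(2,1)Q 3/4 ✓
(2,4)P 7/7 ✓
(2,5)P 5/5 ✓
(3,0)Q 2/2 ✓
(3,1)Q 2/2 ✓
(3,3)P 2/2 ✓
(3,4)P 4/4 ✓
(3,5)P 3/3 ✓
All meet the threshold, so the configuration is stable.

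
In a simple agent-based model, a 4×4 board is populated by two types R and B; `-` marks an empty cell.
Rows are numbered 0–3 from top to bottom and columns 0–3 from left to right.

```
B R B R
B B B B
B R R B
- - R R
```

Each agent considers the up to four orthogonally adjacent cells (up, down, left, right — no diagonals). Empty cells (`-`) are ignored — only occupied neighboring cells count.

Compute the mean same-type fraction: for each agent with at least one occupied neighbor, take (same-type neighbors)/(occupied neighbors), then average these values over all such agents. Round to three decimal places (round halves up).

0.494

(0,0)B 1/2
(0,1)R 0/3
(0,2)B 1/3
(0,3)R 0/2
(1,0)B 3/3
(1,1)B 2/4
(1,2)B 3/4
(1,3)B 2/3
(2,0)B 1/2
(2,1)R 1/3
(2,2)R 2/4
(2,3)B 1/3
(3,2)R 2/2
(3,3)R 1/2
Sum over 14 agents: 1/2 + 0/3 + 1/3 + 0/2 + 3/3 + 2/4 + 3/4 + 2/3 + 1/2 + 1/3 + 2/4 + 1/3 + 2/2 + 1/2 = 83/12; mean = 83/12 ÷ 14 = 83/168 = 0.494047… → 0.494.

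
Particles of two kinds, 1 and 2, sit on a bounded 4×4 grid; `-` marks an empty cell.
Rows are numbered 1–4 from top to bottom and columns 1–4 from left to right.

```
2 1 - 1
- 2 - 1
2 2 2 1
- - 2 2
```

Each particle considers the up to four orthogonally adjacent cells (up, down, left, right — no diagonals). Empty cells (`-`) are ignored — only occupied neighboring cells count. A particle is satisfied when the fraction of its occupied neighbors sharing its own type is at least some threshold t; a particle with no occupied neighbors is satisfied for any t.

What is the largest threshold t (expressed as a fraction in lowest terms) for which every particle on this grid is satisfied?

0/1

Row 1: (1,1)2 0/1 · (1,2)1 0/2 · (1,4)1 1/1
Row 2: (2,2)2 1/2 · (2,4)1 2/2
Row 3: (3,1)2 1/1 · (3,2)2 3/3 · (3,3)2 2/3 · (3,4)1 1/3
Row 4: (4,3)2 2/2 · (4,4)2 1/2
The smallest same-type fraction is 0/1 at (1,1), which reduces to 0/1. Any threshold above that leaves this particle unsatisfied.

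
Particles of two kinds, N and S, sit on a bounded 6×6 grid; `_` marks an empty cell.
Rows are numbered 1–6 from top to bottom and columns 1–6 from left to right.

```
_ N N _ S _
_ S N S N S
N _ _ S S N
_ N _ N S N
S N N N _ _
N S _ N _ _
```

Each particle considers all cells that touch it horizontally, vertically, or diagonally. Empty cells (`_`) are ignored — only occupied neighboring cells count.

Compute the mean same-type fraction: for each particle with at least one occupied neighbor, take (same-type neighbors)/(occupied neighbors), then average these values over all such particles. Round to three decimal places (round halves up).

(1,2)N 2/3
(1,3)N 2/4
(1,5)S 2/3
(2,2)S 0/4
(2,3)N 2/5
(2,4)S 3/6
(2,5)N 1/6
(2,6)S 2/4
(3,1)N 1/2
(3,4)S 3/6
(3,5)S 4/8
(3,6)N 2/5
(4,2)N 3/4
(4,4)N 2/5
(4,5)S 2/6
(4,6)N 1/3
(5,1)S 1/4
(5,2)N 3/5
(5,3)N 5/6
(5,4)N 3/4
(6,1)N 1/3
(6,2)S 1/4
(6,4)N 2/2
Sum over 23 particles: 2/3 + 2/4 + 2/3 + 0/4 + 2/5 + 3/6 + 1/6 + 2/4 + 1/2 + 3/6 + 4/8 + 2/5 + 3/4 + 2/5 + 2/6 + 1/3 + 1/4 + 3/5 + 5/6 + 3/4 + 1/3 + 1/4 + 2/2 = 167/15; mean = 167/15 ÷ 23 = 167/345 = 0.484057… → 0.484.

0.484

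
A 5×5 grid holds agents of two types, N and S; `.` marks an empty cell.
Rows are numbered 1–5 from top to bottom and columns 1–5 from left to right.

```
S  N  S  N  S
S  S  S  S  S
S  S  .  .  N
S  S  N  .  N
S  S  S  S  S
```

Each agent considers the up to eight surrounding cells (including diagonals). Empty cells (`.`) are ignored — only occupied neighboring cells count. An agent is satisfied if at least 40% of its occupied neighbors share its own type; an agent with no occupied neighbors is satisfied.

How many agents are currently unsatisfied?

5

(1,1)S 2/3 ok
(1,2)N 0/5 unhappy
(1,3)S 3/5 ok
(1,4)N 0/5 unhappy
(1,5)S 2/3 ok
(2,1)S 4/5 ok
(2,2)S 6/7 ok
(2,3)S 4/6 ok
(2,4)S 4/6 ok
(2,5)S 2/4 ok
(3,1)S 5/5 ok
(3,2)S 6/7 ok
(3,5)N 1/3 unhappy
(4,1)S 5/5 ok
(4,2)S 6/7 ok
(4,3)N 0/5 unhappy
(4,5)N 1/3 unhappy
(5,1)S 3/3 ok
(5,2)S 4/5 ok
(5,3)S 3/4 ok
(5,4)S 2/4 ok
(5,5)S 1/2 ok
Unsatisfied: (1,2), (1,4), (3,5), (4,3), (4,5) — 5 in total.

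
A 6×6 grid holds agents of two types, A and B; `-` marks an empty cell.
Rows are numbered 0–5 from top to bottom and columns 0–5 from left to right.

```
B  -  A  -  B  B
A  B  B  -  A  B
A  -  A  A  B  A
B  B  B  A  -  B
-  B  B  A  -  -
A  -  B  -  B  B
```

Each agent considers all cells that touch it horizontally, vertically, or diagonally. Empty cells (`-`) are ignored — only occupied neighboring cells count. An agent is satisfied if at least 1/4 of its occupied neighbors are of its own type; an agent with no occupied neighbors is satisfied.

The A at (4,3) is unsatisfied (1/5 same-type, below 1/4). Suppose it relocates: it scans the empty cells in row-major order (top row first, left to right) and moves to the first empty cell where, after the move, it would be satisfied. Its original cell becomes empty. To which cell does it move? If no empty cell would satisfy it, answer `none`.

(0,1)

Vacating (4,3). Empty cells in order:
  (0,1): 2/5 same-type → satisfied — stop here.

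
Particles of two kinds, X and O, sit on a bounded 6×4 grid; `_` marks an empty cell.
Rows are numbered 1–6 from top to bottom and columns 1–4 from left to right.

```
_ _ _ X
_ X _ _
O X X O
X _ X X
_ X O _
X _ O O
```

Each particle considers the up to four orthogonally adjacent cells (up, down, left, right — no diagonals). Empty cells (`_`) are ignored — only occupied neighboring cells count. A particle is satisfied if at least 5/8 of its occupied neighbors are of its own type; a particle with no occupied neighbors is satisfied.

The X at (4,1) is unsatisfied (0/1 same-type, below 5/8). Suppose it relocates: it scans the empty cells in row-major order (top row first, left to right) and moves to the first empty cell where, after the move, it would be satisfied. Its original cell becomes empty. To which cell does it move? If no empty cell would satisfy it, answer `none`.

Vacating (4,1). Empty cells in order:
  (1,1): 0/0 same-type → satisfied — stop here.

(1,1)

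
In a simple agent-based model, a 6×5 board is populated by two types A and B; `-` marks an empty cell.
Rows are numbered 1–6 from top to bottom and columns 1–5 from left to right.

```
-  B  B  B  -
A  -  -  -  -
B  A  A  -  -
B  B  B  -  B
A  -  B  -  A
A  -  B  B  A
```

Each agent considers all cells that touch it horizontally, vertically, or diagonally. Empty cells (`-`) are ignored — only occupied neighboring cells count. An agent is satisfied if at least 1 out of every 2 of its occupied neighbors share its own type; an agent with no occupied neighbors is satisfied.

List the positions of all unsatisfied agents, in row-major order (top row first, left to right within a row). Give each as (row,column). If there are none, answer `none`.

(1,2)B 1/2 ok
(1,3)B 2/2 ok
(1,4)B 1/1 ok
(2,1)A 1/3 unhappy
(3,1)B 2/4 ok
(3,2)A 2/6 unhappy
(3,3)A 1/3 unhappy
(4,1)B 2/4 ok
(4,2)B 4/7 ok
(4,3)B 2/4 ok
(4,5)B 0/1 unhappy
(5,1)A 1/3 unhappy
(5,3)B 4/4 ok
(5,5)A 1/3 unhappy
(6,1)A 1/1 ok
(6,3)B 2/2 ok
(6,4)B 2/4 ok
(6,5)A 1/2 ok

(2,1), (3,2), (3,3), (4,5), (5,1), (5,5)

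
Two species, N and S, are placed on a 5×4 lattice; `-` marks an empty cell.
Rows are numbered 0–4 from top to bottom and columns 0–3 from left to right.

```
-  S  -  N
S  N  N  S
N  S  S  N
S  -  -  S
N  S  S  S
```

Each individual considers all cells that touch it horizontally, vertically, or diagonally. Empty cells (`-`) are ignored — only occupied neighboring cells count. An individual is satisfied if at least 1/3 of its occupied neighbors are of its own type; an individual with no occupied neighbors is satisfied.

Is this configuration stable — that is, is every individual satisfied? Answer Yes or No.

(0,1)S 1/3 satisfied
(0,3)N 1/2 satisfied
(1,0)S 2/4 satisfied
(1,1)N 2/6 satisfied
(1,2)N 3/7 satisfied
(1,3)S 1/4 not
(2,0)N 1/4 not
(2,1)S 3/6 satisfied
(2,2)S 3/6 satisfied
(2,3)N 1/4 not
(3,0)S 2/4 satisfied
(3,3)S 3/4 satisfied
(4,0)N 0/2 not
(4,1)S 2/3 satisfied
(4,2)S 3/3 satisfied
(4,3)S 2/2 satisfied
For instance (1,3) has only 1/4 same-type neighbors, below 1/3.

No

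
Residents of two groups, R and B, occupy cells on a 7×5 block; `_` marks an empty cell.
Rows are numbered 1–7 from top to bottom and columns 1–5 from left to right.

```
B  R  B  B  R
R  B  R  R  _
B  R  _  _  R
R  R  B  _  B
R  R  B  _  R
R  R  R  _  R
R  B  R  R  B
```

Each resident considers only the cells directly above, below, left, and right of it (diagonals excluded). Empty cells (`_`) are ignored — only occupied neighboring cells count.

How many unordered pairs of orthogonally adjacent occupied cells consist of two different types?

23

Scan each occupied cell's neighbors to the right and below so each pair is counted once.
From row 1: 7 unlike of 8 pairs (running 7/8).
From row 2: 4 unlike of 5 pairs (running 11/13).
From row 3: 3 unlike of 4 pairs (running 14/17).
From row 4: 2 unlike of 6 pairs (running 16/23).
From row 5: 2 unlike of 6 pairs (running 18/29).
From row 6: 2 unlike of 6 pairs (running 20/35).
From row 7: 3 unlike of 4 pairs (running 23/39).
Total adjacent occupied pairs: 39; unlike-type pairs: 23.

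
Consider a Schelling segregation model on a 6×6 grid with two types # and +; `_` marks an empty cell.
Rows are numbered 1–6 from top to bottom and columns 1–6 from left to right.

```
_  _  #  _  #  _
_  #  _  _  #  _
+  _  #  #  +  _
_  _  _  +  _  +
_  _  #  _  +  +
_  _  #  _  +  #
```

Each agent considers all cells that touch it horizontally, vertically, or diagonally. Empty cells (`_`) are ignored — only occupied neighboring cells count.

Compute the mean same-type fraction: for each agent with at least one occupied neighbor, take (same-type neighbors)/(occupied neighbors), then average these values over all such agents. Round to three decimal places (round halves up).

Row 1: (1,3)# 1/1 · (1,5)# 1/1
Row 2: (2,2)# 2/3 · (2,5)# 2/3
Row 3: (3,1)+ 0/1 · (3,3)# 2/3 · (3,4)# 2/4 · (3,5)+ 2/4
Row 4: (4,4)+ 2/5 · (4,6)+ 3/3
Row 5: (5,3)# 1/2 · (5,5)+ 4/5 · (5,6)+ 3/4
Row 6: (6,3)# 1/1 · (6,5)+ 2/3 · (6,6)# 0/3
Sum over 16 agents: 1/1 + 1/1 + 2/3 + 2/3 + 0/1 + 2/3 + 2/4 + 2/4 + 2/5 + 3/3 + 1/2 + 4/5 + 3/4 + 1/1 + 2/3 + 0/3 = 607/60; mean = 607/60 ÷ 16 = 607/960 = 0.632291… → 0.632.

0.632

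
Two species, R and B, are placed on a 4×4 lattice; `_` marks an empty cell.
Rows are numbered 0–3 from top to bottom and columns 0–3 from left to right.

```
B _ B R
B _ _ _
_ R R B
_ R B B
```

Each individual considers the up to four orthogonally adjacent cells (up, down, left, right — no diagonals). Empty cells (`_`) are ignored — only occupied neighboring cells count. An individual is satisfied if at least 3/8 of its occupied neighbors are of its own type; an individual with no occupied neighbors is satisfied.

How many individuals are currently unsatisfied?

4

Row 0: (0,0)B 1/1 ✓ · (0,2)B 0/1 ✗ · (0,3)R 0/1 ✗
Row 1: (1,0)B 1/1 ✓
Row 2: (2,1)R 2/2 ✓ · (2,2)R 1/3 ✗ · (2,3)B 1/2 ✓
Row 3: (3,1)R 1/2 ✓ · (3,2)B 1/3 ✗ · (3,3)B 2/2 ✓
Unsatisfied: (0,2), (0,3), (2,2), (3,2) — 4 in total.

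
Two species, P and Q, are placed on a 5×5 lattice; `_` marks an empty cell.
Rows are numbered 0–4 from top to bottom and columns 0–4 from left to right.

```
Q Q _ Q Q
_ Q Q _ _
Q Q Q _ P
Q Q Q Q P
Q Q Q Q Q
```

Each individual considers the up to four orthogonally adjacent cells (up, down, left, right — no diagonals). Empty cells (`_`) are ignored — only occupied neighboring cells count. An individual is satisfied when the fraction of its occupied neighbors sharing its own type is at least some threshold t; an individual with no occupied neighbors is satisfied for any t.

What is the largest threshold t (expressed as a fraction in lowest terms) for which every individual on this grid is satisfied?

(0,0)Q 1/1
(0,1)Q 2/2
(0,3)Q 1/1
(0,4)Q 1/1
(1,1)Q 3/3
(1,2)Q 2/2
(2,0)Q 2/2
(2,1)Q 4/4
(2,2)Q 3/3
(2,4)P 1/1
(3,0)Q 3/3
(3,1)Q 4/4
(3,2)Q 4/4
(3,3)Q 2/3
(3,4)P 1/3
(4,0)Q 2/2
(4,1)Q 3/3
(4,2)Q 3/3
(4,3)Q 3/3
(4,4)Q 1/2
The smallest same-type fraction is 1/3 at (3,4), which reduces to 1/3. Any threshold above that leaves this individual unsatisfied.

1/3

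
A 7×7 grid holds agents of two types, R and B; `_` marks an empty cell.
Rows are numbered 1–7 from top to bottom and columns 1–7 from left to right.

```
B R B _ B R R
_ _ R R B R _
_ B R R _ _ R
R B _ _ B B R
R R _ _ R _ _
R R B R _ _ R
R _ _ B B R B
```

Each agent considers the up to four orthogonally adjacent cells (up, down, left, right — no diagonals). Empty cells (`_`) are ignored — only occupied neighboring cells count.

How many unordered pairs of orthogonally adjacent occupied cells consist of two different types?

17

Scan each occupied cell's neighbors to the right and below so each pair is counted once.
Row 1: B(1,1)–R(1,2)≠ R(1,2)–B(1,3)≠ B(1,3)–R(2,3)≠ B(1,5)–R(1,6)≠ B(1,5)–B(2,5)= R(1,6)–R(1,7)= R(1,6)–R(2,6)=  → 4/7 unlike.
Row 2: R(2,3)–R(2,4)= R(2,3)–R(3,3)= R(2,4)–B(2,5)≠ R(2,4)–R(3,4)= B(2,5)–R(2,6)≠  → 2/5 unlike.
Row 3: B(3,2)–R(3,3)≠ B(3,2)–B(4,2)= R(3,3)–R(3,4)= R(3,7)–R(4,7)=  → 1/4 unlike.
Row 4: R(4,1)–B(4,2)≠ R(4,1)–R(5,1)= B(4,2)–R(5,2)≠ B(4,5)–B(4,6)= B(4,5)–R(5,5)≠ B(4,6)–R(4,7)≠  → 4/6 unlike.
Row 5: R(5,1)–R(5,2)= R(5,1)–R(6,1)= R(5,2)–R(6,2)=  → 0/3 unlike.
Row 6: R(6,1)–R(6,2)= R(6,1)–R(7,1)= R(6,2)–B(6,3)≠ B(6,3)–R(6,4)≠ R(6,4)–B(7,4)≠ R(6,7)–B(7,7)≠  → 4/6 unlike.
Row 7: B(7,4)–B(7,5)= B(7,5)–R(7,6)≠ R(7,6)–B(7,7)≠  → 2/3 unlike.
Total adjacent occupied pairs: 34; unlike-type pairs: 17.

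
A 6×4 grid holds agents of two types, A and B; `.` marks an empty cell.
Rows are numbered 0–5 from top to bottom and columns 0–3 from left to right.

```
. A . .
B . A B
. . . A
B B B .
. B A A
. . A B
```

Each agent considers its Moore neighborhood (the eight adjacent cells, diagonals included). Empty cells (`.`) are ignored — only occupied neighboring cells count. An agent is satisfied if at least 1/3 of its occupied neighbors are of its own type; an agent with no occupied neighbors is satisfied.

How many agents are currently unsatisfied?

3

Row 0: (0,1)A 1/2 ✓
Row 1: (1,0)B 0/1 ✗ · (1,2)A 2/3 ✓ · (1,3)B 0/2 ✗
Row 2: (2,3)A 1/3 ✓
Row 3: (3,0)B 2/2 ✓ · (3,1)B 3/4 ✓ · (3,2)B 2/5 ✓
Row 4: (4,1)B 3/5 ✓ · (4,2)A 2/6 ✓ · (4,3)A 2/4 ✓
Row 5: (5,2)A 2/4 ✓ · (5,3)B 0/3 ✗
Unsatisfied: (1,0), (1,3), (5,3) — 3 in total.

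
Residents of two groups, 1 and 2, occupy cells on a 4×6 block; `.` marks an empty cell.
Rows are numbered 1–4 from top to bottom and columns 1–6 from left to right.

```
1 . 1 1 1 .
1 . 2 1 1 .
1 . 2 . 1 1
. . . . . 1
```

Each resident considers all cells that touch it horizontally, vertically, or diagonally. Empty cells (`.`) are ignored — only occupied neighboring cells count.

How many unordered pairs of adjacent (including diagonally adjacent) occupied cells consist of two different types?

Scan each occupied cell's neighbors to the right and below (and the two forward diagonals) so each pair is counted once.
From row 1: 2 unlike of 10 pairs (running 2/10).
From row 2: 2 unlike of 8 pairs (running 4/18).
From row 3: 0 unlike of 3 pairs (running 4/21).
Total adjacent occupied pairs: 21; unlike-type pairs: 4.

4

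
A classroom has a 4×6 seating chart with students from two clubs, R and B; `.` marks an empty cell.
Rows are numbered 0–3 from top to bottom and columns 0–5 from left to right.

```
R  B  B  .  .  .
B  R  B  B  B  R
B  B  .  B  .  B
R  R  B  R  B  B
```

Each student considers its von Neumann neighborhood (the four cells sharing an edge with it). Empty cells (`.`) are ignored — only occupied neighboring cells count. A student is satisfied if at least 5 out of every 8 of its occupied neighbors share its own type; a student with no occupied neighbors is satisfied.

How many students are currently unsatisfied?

14

Row 0: (0,0)R 0/2 unhappy · (0,1)B 1/3 unhappy · (0,2)B 2/2 ok
Row 1: (1,0)B 1/3 unhappy · (1,1)R 0/4 unhappy · (1,2)B 2/3 ok · (1,3)B 3/3 ok · (1,4)B 1/2 unhappy · (1,5)R 0/2 unhappy
Row 2: (2,0)B 2/3 ok · (2,1)B 1/3 unhappy · (2,3)B 1/2 unhappy · (2,5)B 1/2 unhappy
Row 3: (3,0)R 1/2 unhappy · (3,1)R 1/3 unhappy · (3,2)B 0/2 unhappy · (3,3)R 0/3 unhappy · (3,4)B 1/2 unhappy · (3,5)B 2/2 ok
Unsatisfied: (0,0), (0,1), (1,0), (1,1), (1,4), (1,5), (2,1), (2,3), (2,5), (3,0), (3,1), (3,2), (3,3), (3,4) — 14 in total.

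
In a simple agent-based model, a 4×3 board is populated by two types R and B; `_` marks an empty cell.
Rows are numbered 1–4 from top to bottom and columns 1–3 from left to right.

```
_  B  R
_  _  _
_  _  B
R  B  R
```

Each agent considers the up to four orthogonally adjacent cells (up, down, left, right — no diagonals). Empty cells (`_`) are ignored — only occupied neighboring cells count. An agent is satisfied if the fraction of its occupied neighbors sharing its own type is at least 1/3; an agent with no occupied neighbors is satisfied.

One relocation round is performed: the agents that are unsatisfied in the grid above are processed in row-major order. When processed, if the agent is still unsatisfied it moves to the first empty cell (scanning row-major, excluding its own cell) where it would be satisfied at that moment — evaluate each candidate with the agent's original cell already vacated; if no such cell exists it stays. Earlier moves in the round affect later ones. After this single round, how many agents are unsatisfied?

0

Initially unsatisfied (in order): (1,2), (1,3), (3,3), (4,1), (4,2), (4,3).
  (1,2) → (1,1).
  (1,3): now satisfied by earlier moves; stays.
  (3,3) → (1,2).
  (4,1) → (2,3).
  (4,2) → (2,1).
  (4,3): now satisfied by earlier moves; stays.
Resulting grid:
B B R
B _ R
_ _ _
_ _ R
All satisfied now.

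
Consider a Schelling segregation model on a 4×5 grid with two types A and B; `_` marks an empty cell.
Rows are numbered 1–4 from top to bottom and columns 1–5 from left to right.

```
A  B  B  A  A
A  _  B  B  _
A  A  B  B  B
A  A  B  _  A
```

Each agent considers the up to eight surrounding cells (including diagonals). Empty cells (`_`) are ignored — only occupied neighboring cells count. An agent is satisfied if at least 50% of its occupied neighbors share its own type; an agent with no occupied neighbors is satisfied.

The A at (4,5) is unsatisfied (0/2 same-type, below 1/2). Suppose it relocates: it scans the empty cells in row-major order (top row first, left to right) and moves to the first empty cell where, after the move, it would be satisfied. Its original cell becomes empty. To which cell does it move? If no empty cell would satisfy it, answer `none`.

Vacating (4,5). Empty cells in order:
  (2,2): 4/8 same-type → satisfied — stop here.

(2,2)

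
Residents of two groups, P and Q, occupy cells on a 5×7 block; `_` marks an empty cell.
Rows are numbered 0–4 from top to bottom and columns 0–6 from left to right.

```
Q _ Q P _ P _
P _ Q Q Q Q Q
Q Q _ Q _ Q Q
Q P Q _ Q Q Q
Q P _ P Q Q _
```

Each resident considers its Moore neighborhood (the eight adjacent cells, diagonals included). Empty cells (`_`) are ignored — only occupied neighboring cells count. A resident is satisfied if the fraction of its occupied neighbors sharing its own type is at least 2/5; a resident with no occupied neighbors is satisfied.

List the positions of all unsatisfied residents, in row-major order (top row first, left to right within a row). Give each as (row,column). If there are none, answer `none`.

Row 0: (0,0)Q 0/1 unhappy · (0,2)Q 2/3 ok · (0,3)P 0/4 unhappy · (0,5)P 0/3 unhappy
Row 1: (1,0)P 0/3 unhappy · (1,2)Q 4/5 ok · (1,3)Q 4/5 ok · (1,4)Q 4/6 ok · (1,5)Q 4/5 ok · (1,6)Q 3/4 ok
Row 2: (2,0)Q 2/4 ok · (2,1)Q 4/6 ok · (2,3)Q 5/5 ok · (2,5)Q 7/7 ok · (2,6)Q 5/5 ok
Row 3: (3,0)Q 3/5 ok · (3,1)P 1/6 unhappy · (3,2)Q 2/5 ok · (3,4)Q 5/6 ok · (3,5)Q 6/6 ok · (3,6)Q 4/4 ok
Row 4: (4,0)Q 1/3 unhappy · (4,1)P 1/4 unhappy · (4,3)P 0/3 unhappy · (4,4)Q 3/4 ok · (4,5)Q 4/4 ok

(0,0), (0,3), (0,5), (1,0), (3,1), (4,0), (4,1), (4,3)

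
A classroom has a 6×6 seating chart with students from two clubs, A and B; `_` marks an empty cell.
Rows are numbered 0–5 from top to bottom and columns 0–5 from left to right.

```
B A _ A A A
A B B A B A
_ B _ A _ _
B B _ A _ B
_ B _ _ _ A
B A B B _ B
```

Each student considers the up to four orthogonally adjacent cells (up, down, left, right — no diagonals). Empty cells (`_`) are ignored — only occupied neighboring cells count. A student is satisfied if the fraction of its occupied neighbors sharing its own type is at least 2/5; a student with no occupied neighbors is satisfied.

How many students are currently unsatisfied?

9

(0,0)B 0/2 not
(0,1)A 0/2 not
(0,3)A 2/2 satisfied
(0,4)A 2/3 satisfied
(0,5)A 2/2 satisfied
(1,0)A 0/2 not
(1,1)B 2/4 satisfied
(1,2)B 1/2 satisfied
(1,3)A 2/4 satisfied
(1,4)B 0/3 not
(1,5)A 1/2 satisfied
(2,1)B 2/2 satisfied
(2,3)A 2/2 satisfied
(3,0)B 1/1 satisfied
(3,1)B 3/3 satisfied
(3,3)A 1/1 satisfied
(3,5)B 0/1 not
(4,1)B 1/2 satisfied
(4,5)A 0/2 not
(5,0)B 0/1 not
(5,1)A 0/3 not
(5,2)B 1/2 satisfied
(5,3)B 1/1 satisfied
(5,5)B 0/1 not
Unsatisfied: (0,0), (0,1), (1,0), (1,4), (3,5), (4,5), (5,0), (5,1), (5,5) — 9 in total.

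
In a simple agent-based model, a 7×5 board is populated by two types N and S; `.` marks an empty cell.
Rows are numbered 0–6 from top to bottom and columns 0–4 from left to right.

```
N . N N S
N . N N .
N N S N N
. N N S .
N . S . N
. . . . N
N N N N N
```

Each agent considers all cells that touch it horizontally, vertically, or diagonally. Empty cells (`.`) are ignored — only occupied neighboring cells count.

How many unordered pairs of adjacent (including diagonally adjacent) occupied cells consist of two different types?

14

Scan each occupied cell's neighbors to the right and below (and the two forward diagonals) so each pair is counted once.
Row 0: N(0,0)–N(1,0)= N(0,2)–N(0,3)= N(0,2)–N(1,2)= N(0,2)–N(1,3)= N(0,3)–S(0,4)≠ N(0,3)–N(1,3)= N(0,3)–N(1,2)= S(0,4)–N(1,3)≠  → 2/8 unlike.
Row 1: N(1,0)–N(2,0)= N(1,0)–N(2,1)= N(1,2)–N(1,3)= N(1,2)–S(2,2)≠ N(1,2)–N(2,3)= N(1,2)–N(2,1)= N(1,3)–N(2,3)= N(1,3)–N(2,4)= N(1,3)–S(2,2)≠  → 2/9 unlike.
Row 2: N(2,0)–N(2,1)= N(2,0)–N(3,1)= N(2,1)–S(2,2)≠ N(2,1)–N(3,1)= N(2,1)–N(3,2)= S(2,2)–N(2,3)≠ S(2,2)–N(3,2)≠ S(2,2)–S(3,3)= S(2,2)–N(3,1)≠ N(2,3)–N(2,4)= N(2,3)–S(3,3)≠ N(2,3)–N(3,2)= N(2,4)–S(3,3)≠  → 6/13 unlike.
Row 3: N(3,1)–N(3,2)= N(3,1)–S(4,2)≠ N(3,1)–N(4,0)= N(3,2)–S(3,3)≠ N(3,2)–S(4,2)≠ S(3,3)–N(4,4)≠ S(3,3)–S(4,2)=  → 4/7 unlike.
Row 4: N(4,4)–N(5,4)=  → 0/1 unlike.
Row 5: N(5,4)–N(6,4)= N(5,4)–N(6,3)=  → 0/2 unlike.
Row 6: N(6,0)–N(6,1)= N(6,1)–N(6,2)= N(6,2)–N(6,3)= N(6,3)–N(6,4)=  → 0/4 unlike.
Total adjacent occupied pairs: 44; unlike-type pairs: 14.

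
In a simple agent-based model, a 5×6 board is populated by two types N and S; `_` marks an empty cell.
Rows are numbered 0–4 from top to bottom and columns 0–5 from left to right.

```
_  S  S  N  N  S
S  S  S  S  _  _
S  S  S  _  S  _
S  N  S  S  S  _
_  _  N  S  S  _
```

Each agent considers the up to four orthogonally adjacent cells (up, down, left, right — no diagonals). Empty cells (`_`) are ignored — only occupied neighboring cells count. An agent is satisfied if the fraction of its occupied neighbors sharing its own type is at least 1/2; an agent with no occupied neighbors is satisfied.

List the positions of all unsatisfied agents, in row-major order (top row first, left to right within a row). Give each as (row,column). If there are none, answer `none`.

Row 0: (0,1)S 2/2 ok · (0,2)S 2/3 ok · (0,3)N 1/3 unhappy · (0,4)N 1/2 ok · (0,5)S 0/1 unhappy
Row 1: (1,0)S 2/2 ok · (1,1)S 4/4 ok · (1,2)S 4/4 ok · (1,3)S 1/2 ok
Row 2: (2,0)S 3/3 ok · (2,1)S 3/4 ok · (2,2)S 3/3 ok · (2,4)S 1/1 ok
Row 3: (3,0)S 1/2 ok · (3,1)N 0/3 unhappy · (3,2)S 2/4 ok · (3,3)S 3/3 ok · (3,4)S 3/3 ok
Row 4: (4,2)N 0/2 unhappy · (4,3)S 2/3 ok · (4,4)S 2/2 ok

(0,3), (0,5), (3,1), (4,2)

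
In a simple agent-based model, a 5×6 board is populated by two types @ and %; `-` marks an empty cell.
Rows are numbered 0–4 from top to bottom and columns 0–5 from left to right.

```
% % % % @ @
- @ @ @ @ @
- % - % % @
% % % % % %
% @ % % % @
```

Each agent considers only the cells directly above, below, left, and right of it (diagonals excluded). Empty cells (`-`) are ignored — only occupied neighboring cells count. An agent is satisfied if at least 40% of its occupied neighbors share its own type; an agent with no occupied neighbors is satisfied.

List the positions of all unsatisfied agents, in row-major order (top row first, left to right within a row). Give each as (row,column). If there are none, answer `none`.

(0,3), (1,1), (2,5), (3,5), (4,1), (4,5)

Row 0: (0,0)% 1/1 satisfied · (0,1)% 2/3 satisfied · (0,2)% 2/3 satisfied · (0,3)% 1/3 not · (0,4)@ 2/3 satisfied · (0,5)@ 2/2 satisfied
Row 1: (1,1)@ 1/3 not · (1,2)@ 2/3 satisfied · (1,3)@ 2/4 satisfied · (1,4)@ 3/4 satisfied · (1,5)@ 3/3 satisfied
Row 2: (2,1)% 1/2 satisfied · (2,3)% 2/3 satisfied · (2,4)% 2/4 satisfied · (2,5)@ 1/3 not
Row 3: (3,0)% 2/2 satisfied · (3,1)% 3/4 satisfied · (3,2)% 3/3 satisfied · (3,3)% 4/4 satisfied · (3,4)% 4/4 satisfied · (3,5)% 1/3 not
Row 4: (4,0)% 1/2 satisfied · (4,1)@ 0/3 not · (4,2)% 2/3 satisfied · (4,3)% 3/3 satisfied · (4,4)% 2/3 satisfied · (4,5)@ 0/2 not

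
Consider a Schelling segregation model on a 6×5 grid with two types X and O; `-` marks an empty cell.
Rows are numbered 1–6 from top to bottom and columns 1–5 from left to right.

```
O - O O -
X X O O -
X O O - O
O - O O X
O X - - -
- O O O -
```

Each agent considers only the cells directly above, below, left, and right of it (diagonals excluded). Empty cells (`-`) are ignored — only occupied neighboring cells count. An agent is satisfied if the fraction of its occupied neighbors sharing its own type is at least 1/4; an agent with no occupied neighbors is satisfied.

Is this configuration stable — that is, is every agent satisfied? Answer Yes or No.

(1,1)O 0/1 unhappy
(1,3)O 2/2 ok
(1,4)O 2/2 ok
(2,1)X 2/3 ok
(2,2)X 1/3 ok
(2,3)O 3/4 ok
(2,4)O 2/2 ok
(3,1)X 1/3 ok
(3,2)O 1/3 ok
(3,3)O 3/3 ok
(3,5)O 0/1 unhappy
(4,1)O 1/2 ok
(4,3)O 2/2 ok
(4,4)O 1/2 ok
(4,5)X 0/2 unhappy
(5,1)O 1/2 ok
(5,2)X 0/2 unhappy
(6,2)O 1/2 ok
(6,3)O 2/2 ok
(6,4)O 1/1 ok
For instance (1,1) has only 0/1 same-type neighbors, below 1/4.

No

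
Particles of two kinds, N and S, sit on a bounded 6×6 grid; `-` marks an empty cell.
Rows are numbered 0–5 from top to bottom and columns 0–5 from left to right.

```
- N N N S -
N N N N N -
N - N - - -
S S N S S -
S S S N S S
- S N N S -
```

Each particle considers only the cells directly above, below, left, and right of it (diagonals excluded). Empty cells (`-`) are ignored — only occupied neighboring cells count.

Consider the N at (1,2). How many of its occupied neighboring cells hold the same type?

Occupied neighbors of (1,2): (0,2)=N, (2,2)=N, (1,1)=N, (1,3)=N.
Same type (N): 4 of 4.

4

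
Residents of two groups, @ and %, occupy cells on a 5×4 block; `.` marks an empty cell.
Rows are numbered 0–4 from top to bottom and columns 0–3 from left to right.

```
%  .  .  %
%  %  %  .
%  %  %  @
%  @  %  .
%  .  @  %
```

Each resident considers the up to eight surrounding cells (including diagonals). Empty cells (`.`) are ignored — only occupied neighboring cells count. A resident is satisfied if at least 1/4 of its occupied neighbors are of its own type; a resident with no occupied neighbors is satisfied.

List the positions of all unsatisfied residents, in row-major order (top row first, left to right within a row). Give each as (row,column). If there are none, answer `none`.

Row 0: (0,0)% 2/2 ✓ · (0,3)% 1/1 ✓
Row 1: (1,0)% 4/4 ✓ · (1,1)% 6/6 ✓ · (1,2)% 4/5 ✓
Row 2: (2,0)% 4/5 ✓ · (2,1)% 7/8 ✓ · (2,2)% 4/6 ✓ · (2,3)@ 0/3 ✗
Row 3: (3,0)% 3/4 ✓ · (3,1)@ 1/7 ✗ · (3,2)% 3/6 ✓
Row 4: (4,0)% 1/2 ✓ · (4,2)@ 1/3 ✓ · (4,3)% 1/2 ✓

(2,3), (3,1)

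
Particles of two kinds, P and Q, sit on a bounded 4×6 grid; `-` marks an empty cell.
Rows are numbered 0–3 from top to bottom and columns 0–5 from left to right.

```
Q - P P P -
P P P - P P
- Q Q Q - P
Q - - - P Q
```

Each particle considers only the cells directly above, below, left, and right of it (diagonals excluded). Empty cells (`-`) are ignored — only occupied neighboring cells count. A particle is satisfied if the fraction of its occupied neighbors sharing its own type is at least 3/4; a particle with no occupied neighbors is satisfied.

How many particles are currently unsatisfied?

(0,0)Q 0/1 not
(0,2)P 2/2 satisfied
(0,3)P 2/2 satisfied
(0,4)P 2/2 satisfied
(1,0)P 1/2 not
(1,1)P 2/3 not
(1,2)P 2/3 not
(1,4)P 2/2 satisfied
(1,5)P 2/2 satisfied
(2,1)Q 1/2 not
(2,2)Q 2/3 not
(2,3)Q 1/1 satisfied
(2,5)P 1/2 not
(3,0)Q 0/0 satisfied
(3,4)P 0/1 not
(3,5)Q 0/2 not
Unsatisfied: (0,0), (1,0), (1,1), (1,2), (2,1), (2,2), (2,5), (3,4), (3,5) — 9 in total.

9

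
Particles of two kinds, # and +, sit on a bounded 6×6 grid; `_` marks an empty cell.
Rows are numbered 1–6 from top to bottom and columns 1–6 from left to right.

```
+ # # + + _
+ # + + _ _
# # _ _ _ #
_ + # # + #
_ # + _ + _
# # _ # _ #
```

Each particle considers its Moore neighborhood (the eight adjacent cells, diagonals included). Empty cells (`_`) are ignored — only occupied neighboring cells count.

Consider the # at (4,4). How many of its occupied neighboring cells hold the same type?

Occupied neighbors of (4,4): (4,3)=#, (4,5)=+, (5,3)=+, (5,5)=+.
Same type (#): 1 of 4.

1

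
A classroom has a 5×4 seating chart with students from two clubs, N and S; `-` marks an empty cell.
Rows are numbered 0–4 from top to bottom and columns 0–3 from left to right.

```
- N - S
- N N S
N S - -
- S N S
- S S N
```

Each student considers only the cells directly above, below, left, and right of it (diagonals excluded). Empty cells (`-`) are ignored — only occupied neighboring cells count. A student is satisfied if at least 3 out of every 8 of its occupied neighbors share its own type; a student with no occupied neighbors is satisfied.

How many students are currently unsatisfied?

(0,1)N 1/1 ok
(0,3)S 1/1 ok
(1,1)N 2/3 ok
(1,2)N 1/2 ok
(1,3)S 1/2 ok
(2,0)N 0/1 unhappy
(2,1)S 1/3 unhappy
(3,1)S 2/3 ok
(3,2)N 0/3 unhappy
(3,3)S 0/2 unhappy
(4,1)S 2/2 ok
(4,2)S 1/3 unhappy
(4,3)N 0/2 unhappy
Unsatisfied: (2,0), (2,1), (3,2), (3,3), (4,2), (4,3) — 6 in total.

6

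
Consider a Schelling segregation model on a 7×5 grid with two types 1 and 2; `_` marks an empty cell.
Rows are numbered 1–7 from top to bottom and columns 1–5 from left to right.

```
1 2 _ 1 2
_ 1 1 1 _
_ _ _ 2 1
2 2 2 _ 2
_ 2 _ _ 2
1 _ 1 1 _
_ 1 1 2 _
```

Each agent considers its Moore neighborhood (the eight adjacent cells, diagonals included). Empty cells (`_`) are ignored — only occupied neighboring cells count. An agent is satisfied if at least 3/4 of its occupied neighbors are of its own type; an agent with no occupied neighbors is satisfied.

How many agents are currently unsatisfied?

(1,1)1 1/2 ✗
(1,2)2 0/3 ✗
(1,4)1 2/3 ✗
(1,5)2 0/2 ✗
(2,2)1 2/3 ✗
(2,3)1 3/5 ✗
(2,4)1 3/5 ✗
(3,4)2 2/5 ✗
(3,5)1 1/3 ✗
(4,1)2 2/2 ✓
(4,2)2 3/3 ✓
(4,3)2 3/3 ✓
(4,5)2 2/3 ✗
(5,2)2 3/5 ✗
(5,5)2 1/2 ✗
(6,1)1 1/2 ✗
(6,3)1 3/5 ✗
(6,4)1 2/4 ✗
(7,2)1 3/3 ✓
(7,3)1 3/4 ✓
(7,4)2 0/3 ✗
Unsatisfied: (1,1), (1,2), (1,4), (1,5), (2,2), (2,3), (2,4), (3,4), (3,5), (4,5), (5,2), (5,5), (6,1), (6,3), (6,4), (7,4) — 16 in total.

16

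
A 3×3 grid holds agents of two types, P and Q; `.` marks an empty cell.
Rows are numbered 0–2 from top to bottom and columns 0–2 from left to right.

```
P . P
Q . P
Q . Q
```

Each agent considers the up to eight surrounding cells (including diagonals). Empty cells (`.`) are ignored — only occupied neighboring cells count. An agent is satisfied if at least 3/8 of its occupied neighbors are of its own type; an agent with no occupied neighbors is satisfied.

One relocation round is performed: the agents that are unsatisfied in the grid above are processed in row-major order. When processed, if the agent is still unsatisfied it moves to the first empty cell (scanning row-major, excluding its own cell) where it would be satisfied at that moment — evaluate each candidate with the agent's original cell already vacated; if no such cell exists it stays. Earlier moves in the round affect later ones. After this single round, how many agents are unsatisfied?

Initially unsatisfied (in order): (0,0), (2,2).
  (0,0) → (0,1).
  (2,2) → (0,0).
Resulting grid:
Q P P
Q . P
Q . .
All satisfied now.

0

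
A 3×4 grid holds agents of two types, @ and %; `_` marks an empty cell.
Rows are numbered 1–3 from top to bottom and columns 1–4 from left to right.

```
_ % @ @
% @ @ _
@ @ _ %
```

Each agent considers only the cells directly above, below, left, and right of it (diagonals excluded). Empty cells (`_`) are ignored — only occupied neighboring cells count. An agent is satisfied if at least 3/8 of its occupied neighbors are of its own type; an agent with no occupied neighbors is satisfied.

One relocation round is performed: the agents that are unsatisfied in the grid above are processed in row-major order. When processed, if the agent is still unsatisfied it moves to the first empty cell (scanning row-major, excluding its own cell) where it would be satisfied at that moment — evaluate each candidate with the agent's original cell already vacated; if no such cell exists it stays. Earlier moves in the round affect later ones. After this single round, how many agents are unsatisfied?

1

Initially unsatisfied (in order): (1,2), (2,1).
  (1,2) → (1,1).
  (2,1): no empty cell satisfies it; stays.
Resulting grid:
% _ @ @
% @ @ _
@ @ _ %
Unsatisfied now: (2,1).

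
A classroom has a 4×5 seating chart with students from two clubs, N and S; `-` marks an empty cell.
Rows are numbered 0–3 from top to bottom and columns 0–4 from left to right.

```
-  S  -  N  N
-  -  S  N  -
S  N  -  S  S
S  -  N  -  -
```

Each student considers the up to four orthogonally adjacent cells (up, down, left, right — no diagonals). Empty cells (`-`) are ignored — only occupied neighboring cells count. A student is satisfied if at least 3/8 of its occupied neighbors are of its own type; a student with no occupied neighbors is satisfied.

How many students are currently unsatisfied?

3

(0,1)S 0/0 satisfied
(0,3)N 2/2 satisfied
(0,4)N 1/1 satisfied
(1,2)S 0/1 not
(1,3)N 1/3 not
(2,0)S 1/2 satisfied
(2,1)N 0/1 not
(2,3)S 1/2 satisfied
(2,4)S 1/1 satisfied
(3,0)S 1/1 satisfied
(3,2)N 0/0 satisfied
Unsatisfied: (1,2), (1,3), (2,1) — 3 in total.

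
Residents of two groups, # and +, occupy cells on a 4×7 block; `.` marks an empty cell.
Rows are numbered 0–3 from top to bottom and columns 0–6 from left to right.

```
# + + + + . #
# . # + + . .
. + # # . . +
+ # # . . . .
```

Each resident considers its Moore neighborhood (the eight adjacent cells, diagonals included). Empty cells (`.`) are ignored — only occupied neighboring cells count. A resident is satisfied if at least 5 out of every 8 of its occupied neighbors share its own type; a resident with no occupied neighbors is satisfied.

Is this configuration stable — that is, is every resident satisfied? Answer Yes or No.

(0,0)# 1/2 unhappy
(0,1)+ 1/4 unhappy
(0,2)+ 3/4 ok
(0,3)+ 4/5 ok
(0,4)+ 3/3 ok
(0,6)# 0/0 ok
(1,0)# 1/3 unhappy
(1,2)# 2/7 unhappy
(1,3)+ 4/7 unhappy
(1,4)+ 3/4 ok
(2,1)+ 1/6 unhappy
(2,2)# 4/6 ok
(2,3)# 3/5 unhappy
(2,6)+ 0/0 ok
(3,0)+ 1/2 unhappy
(3,1)# 2/4 unhappy
(3,2)# 3/4 ok
For instance (0,0) has only 1/2 same-type neighbors, below 5/8.

No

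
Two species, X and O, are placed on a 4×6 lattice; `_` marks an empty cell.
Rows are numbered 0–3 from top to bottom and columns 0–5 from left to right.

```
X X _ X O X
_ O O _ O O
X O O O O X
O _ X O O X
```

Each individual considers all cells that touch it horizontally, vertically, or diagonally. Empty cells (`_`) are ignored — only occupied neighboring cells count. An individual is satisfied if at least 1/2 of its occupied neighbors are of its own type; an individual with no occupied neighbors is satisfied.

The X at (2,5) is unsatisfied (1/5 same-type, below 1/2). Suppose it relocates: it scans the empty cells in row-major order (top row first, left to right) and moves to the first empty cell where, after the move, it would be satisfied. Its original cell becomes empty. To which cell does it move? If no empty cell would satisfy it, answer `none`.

(0,2)

Vacating (2,5). Empty cells in order:
  (0,2): 2/4 same-type → satisfied — stop here.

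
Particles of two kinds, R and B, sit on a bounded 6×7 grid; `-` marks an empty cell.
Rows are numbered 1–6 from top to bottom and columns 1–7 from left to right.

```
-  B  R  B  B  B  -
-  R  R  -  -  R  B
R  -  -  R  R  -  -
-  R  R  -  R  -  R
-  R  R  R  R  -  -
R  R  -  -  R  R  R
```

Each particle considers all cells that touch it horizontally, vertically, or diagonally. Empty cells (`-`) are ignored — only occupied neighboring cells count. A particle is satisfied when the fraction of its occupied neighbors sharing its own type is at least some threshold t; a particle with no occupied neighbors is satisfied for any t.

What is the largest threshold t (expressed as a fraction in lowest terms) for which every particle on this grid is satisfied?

0/1

Row 1: (1,2)B 0/3 · (1,3)R 2/4 · (1,4)B 1/3 · (1,5)B 2/3 · (1,6)B 2/3
Row 2: (2,2)R 3/4 · (2,3)R 3/5 · (2,6)R 1/4 · (2,7)B 1/2
Row 3: (3,1)R 2/2 · (3,4)R 4/4 · (3,5)R 3/3
Row 4: (4,2)R 4/4 · (4,3)R 5/5 · (4,5)R 4/4 · (4,7)R — no occupied neighbors
Row 5: (5,2)R 5/5 · (5,3)R 5/5 · (5,4)R 5/5 · (5,5)R 4/4
Row 6: (6,1)R 2/2 · (6,2)R 3/3 · (6,5)R 3/3 · (6,6)R 3/3 · (6,7)R 1/1
The smallest same-type fraction is 0/3 at (1,2), which reduces to 0/1. Any threshold above that leaves this particle unsatisfied.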